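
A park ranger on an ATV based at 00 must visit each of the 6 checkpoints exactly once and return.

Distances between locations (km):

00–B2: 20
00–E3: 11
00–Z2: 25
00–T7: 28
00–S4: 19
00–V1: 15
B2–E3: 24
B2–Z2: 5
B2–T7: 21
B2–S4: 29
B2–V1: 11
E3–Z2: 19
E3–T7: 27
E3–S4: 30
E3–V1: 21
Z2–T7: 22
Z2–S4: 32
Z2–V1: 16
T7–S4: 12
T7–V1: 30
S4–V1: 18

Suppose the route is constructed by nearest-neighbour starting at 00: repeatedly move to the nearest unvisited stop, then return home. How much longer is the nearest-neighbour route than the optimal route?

00: E3=11, V1=15, S4=19, B2=20, Z2=25, T7=28 ⇒ E3
E3: Z2=19, V1=21, B2=24, T7=27, S4=30 ⇒ Z2
Z2: B2=5, V1=16, T7=22, S4=32 ⇒ B2
B2: V1=11, T7=21, S4=29 ⇒ V1
V1: S4=18, T7=30 ⇒ S4
S4: T7=12 ⇒ T7
NN route 00 → E3 → Z2 → B2 → V1 → S4 → T7 → 00 costs 104.
Optimal: 00 → E3 → Z2 → B2 → T7 → S4 → V1 → 00 costs 101 (by enumerating all 360 distinct tours).
Excess = 104 − 101 = 3.

3 km longer than the optimal tour.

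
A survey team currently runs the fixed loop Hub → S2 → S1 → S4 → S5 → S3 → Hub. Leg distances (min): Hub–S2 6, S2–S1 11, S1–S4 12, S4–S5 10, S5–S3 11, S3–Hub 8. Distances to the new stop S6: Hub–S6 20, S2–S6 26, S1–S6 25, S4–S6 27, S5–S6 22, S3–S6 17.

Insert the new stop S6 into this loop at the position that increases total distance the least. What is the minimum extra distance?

+28 min — insert S6 between S5 and S3.

Insertion cost between consecutive stops i–j is d(i,S6) + d(S6,j) − d(i,j):
  between Hub and S2: 20 + 26 − 6 = 40
  between S2 and S1: 26 + 25 − 11 = 40
  between S1 and S4: 25 + 27 − 12 = 40
  between S4 and S5: 27 + 22 − 10 = 39
  between S5 and S3: 22 + 17 − 11 = 28
  between S3 and Hub: 17 + 20 − 8 = 29
Cheapest insertion is between S5 and S3, adding 28.
New total = 58 + 28 = 86.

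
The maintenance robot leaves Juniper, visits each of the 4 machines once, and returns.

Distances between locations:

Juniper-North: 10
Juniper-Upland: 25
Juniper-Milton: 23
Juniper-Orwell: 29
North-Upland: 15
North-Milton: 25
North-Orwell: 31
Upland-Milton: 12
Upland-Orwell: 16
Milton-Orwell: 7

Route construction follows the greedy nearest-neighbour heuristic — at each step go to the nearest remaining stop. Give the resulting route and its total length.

From Juniper: distances to unvisited — North=10, Milton=23, Upland=25, Orwell=29. Nearest is North (10).
From North: distances to unvisited — Upland=15, Milton=25, Orwell=31. Nearest is Upland (15).
From Upland: distances to unvisited — Milton=12, Orwell=16. Nearest is Milton (12).
From Milton: distances to unvisited — Orwell=7. Nearest is Orwell (7).
Return Orwell→Juniper: 29.
Total = 10 + 15 + 12 + 7 + 29 = 73.

Nearest-neighbour total = 73; route Juniper → North → Upland → Milton → Orwell → Juniper.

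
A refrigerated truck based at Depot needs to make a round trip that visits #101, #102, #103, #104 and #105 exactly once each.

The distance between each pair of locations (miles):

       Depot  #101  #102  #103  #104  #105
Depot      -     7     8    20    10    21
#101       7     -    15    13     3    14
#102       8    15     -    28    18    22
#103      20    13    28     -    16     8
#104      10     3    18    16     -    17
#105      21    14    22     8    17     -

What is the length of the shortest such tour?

Depot→#101→#102→#103→#104→#105→Depot: 7+15+28+16+17+21 = 104
Depot→#101→#102→#103→#105→#104→Depot: 7+15+28+8+17+10 = 85
Depot→#101→#102→#104→#103→#105→Depot: 7+15+18+16+8+21 = 85
Depot→#101→#102→#104→#105→#103→Depot: 7+15+18+17+8+20 = 85
Depot→#101→#102→#105→#103→#104→Depot: 7+15+22+8+16+10 = 78
Depot→#101→#102→#105→#104→#103→Depot: 7+15+22+17+16+20 = 97
Depot→#101→#103→#102→#104→#105→Depot: 7+13+28+18+17+21 = 104
Depot→#101→#103→#102→#105→#104→Depot: 7+13+28+22+17+10 = 97
Depot→#101→#103→#104→#102→#105→Depot: 7+13+16+18+22+21 = 97
Depot→#101→#103→#104→#105→#102→Depot: 7+13+16+17+22+8 = 83
Depot→#101→#103→#105→#102→#104→Depot: 7+13+8+22+18+10 = 78
Depot→#101→#103→#105→#104→#102→Depot: 7+13+8+17+18+8 = 71
Depot→#101→#104→#102→#103→#105→Depot: 7+3+18+28+8+21 = 85
Depot→#101→#104→#102→#105→#103→Depot: 7+3+18+22+8+20 = 78
… (46 more)
Depot→#101→#104→#103→#105→#102→Depot: 7+3+16+8+22+8 = 64  ← best
The minimum is 64.
One optimal route: Depot → #101 → #104 → #103 → #105 → #102 → Depot (or its reverse).

Shortest round trip = 64 miles.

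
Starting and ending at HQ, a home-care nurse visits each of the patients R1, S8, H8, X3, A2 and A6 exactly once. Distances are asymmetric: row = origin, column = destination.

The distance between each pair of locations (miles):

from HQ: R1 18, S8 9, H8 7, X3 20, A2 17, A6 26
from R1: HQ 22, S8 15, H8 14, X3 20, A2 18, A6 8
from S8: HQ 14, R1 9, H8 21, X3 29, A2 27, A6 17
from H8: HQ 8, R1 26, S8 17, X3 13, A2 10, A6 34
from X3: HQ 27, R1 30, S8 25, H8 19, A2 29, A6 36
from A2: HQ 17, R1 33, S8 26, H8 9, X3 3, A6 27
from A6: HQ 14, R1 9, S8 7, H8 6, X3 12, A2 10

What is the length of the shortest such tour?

HQ → R1 → S8 → H8 → X3 → A2 → A6 → HQ: 18+15+21+13+29+27+14 = 137
HQ → R1 → S8 → H8 → X3 → A6 → A2 → HQ: 18+15+21+13+36+10+17 = 130
HQ → R1 → S8 → H8 → A2 → X3 → A6 → HQ: 18+15+21+10+3+36+14 = 117
HQ → R1 → S8 → H8 → A2 → A6 → X3 → HQ: 18+15+21+10+27+12+27 = 130
HQ → R1 → S8 → H8 → A6 → X3 → A2 → HQ: 18+15+21+34+12+29+17 = 146
HQ → R1 → S8 → H8 → A6 → A2 → X3 → HQ: 18+15+21+34+10+3+27 = 128
HQ → R1 → S8 → X3 → H8 → A2 → A6 → HQ: 18+15+29+19+10+27+14 = 132
HQ → R1 → S8 → X3 → H8 → A6 → A2 → HQ: 18+15+29+19+34+10+17 = 142
… (712 more)
HQ → S8 → R1 → A6 → A2 → X3 → H8 → HQ: 9+9+8+10+3+19+8 = 66  ← best
The minimum is 66.
One optimal route: HQ → S8 → R1 → A6 → A2 → X3 → H8 → HQ.

Shortest round trip = 66 miles.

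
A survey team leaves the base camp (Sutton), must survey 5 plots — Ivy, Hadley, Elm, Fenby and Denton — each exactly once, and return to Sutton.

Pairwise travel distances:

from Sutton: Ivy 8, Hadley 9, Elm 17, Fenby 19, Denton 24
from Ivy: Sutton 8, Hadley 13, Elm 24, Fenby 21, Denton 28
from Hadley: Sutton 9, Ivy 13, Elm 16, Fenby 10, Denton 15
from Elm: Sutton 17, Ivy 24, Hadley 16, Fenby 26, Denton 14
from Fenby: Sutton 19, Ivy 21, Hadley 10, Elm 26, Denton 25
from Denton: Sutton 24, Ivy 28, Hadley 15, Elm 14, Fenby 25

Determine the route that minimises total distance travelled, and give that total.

Minimum total distance: 85.

With 5 stops there are 5!/2 = 60 distinct round trips (a route and its reverse cost the same).
Sutton → Ivy → Hadley → Elm → Fenby → Denton → Sutton: 8+13+16+26+25+24 = 112
Sutton → Ivy → Hadley → Elm → Denton → Fenby → Sutton: 8+13+16+14+25+19 = 95
Sutton → Ivy → Hadley → Fenby → Elm → Denton → Sutton: 8+13+10+26+14+24 = 95
Sutton → Ivy → Hadley → Fenby → Denton → Elm → Sutton: 8+13+10+25+14+17 = 87
Sutton → Ivy → Hadley → Denton → Elm → Fenby → Sutton: 8+13+15+14+26+19 = 95
Sutton → Ivy → Hadley → Denton → Fenby → Elm → Sutton: 8+13+15+25+26+17 = 104
Sutton → Ivy → Elm → Hadley → Fenby → Denton → Sutton: 8+24+16+10+25+24 = 107
Sutton → Ivy → Elm → Hadley → Denton → Fenby → Sutton: 8+24+16+15+25+19 = 107
Sutton → Ivy → Elm → Fenby → Hadley → Denton → Sutton: 8+24+26+10+15+24 = 107
Sutton → Ivy → Elm → Fenby → Denton → Hadley → Sutton: 8+24+26+25+15+9 = 107
Sutton → Ivy → Elm → Denton → Hadley → Fenby → Sutton: 8+24+14+15+10+19 = 90
Sutton → Ivy → Elm → Denton → Fenby → Hadley → Sutton: 8+24+14+25+10+9 = 90
Sutton → Ivy → Fenby → Hadley → Elm → Denton → Sutton: 8+21+10+16+14+24 = 93
Sutton → Ivy → Fenby → Hadley → Denton → Elm → Sutton: 8+21+10+15+14+17 = 85
… (46 more)
The minimum is 85.
One optimal route: Sutton → Ivy → Fenby → Hadley → Denton → Elm → Sutton (or its reverse).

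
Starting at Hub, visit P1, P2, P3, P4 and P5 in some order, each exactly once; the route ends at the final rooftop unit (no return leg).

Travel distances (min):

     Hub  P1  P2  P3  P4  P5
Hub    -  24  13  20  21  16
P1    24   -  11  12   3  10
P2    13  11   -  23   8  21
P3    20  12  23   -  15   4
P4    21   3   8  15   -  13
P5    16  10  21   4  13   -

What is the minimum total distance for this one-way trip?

There are 5! = 120 possible orderings.
Hub→P1→P2→P3→P4→P5: 24+11+23+15+13 = 86
Hub→P1→P2→P3→P5→P4: 24+11+23+4+13 = 75
Hub→P1→P2→P4→P3→P5: 24+11+8+15+4 = 62
Hub→P1→P2→P4→P5→P3: 24+11+8+13+4 = 60
Hub→P1→P2→P5→P3→P4: 24+11+21+4+15 = 75
Hub→P1→P2→P5→P4→P3: 24+11+21+13+15 = 84
Hub→P1→P3→P2→P4→P5: 24+12+23+8+13 = 80
Hub→P1→P3→P2→P5→P4: 24+12+23+21+13 = 93
Hub→P1→P3→P4→P2→P5: 24+12+15+8+21 = 80
Hub→P1→P3→P4→P5→P2: 24+12+15+13+21 = 85
Hub→P1→P3→P5→P2→P4: 24+12+4+21+8 = 69
Hub→P1→P3→P5→P4→P2: 24+12+4+13+8 = 61
Hub→P1→P4→P2→P3→P5: 24+3+8+23+4 = 62
Hub→P1→P4→P2→P5→P3: 24+3+8+21+4 = 60
… (106 more)
Hub→P2→P4→P1→P5→P3: 13+8+3+10+4 = 38  ← best
The minimum is 38.
One shortest path: Hub → P2 → P4 → P1 → P5 → P3.

Minimum one-way distance = 38 min.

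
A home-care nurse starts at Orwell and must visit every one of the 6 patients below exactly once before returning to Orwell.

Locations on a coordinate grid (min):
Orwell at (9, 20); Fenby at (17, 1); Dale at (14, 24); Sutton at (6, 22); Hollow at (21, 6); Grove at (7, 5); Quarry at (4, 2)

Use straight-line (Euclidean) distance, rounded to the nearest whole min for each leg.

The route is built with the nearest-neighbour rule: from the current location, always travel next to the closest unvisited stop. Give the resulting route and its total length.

Nearest-neighbour total = 71 min; route Orwell → Sutton → Dale → Hollow → Fenby → Grove → Quarry → Orwell.

At Orwell the remaining stops are Sutton 4, Dale 6, Grove 15, Hollow 18, Quarry 19, Fenby 21; go to Sutton.
At Sutton the remaining stops are Dale 8, Grove 17, Quarry 20, Hollow 22, Fenby 24; go to Dale.
At Dale the remaining stops are Hollow 19, Grove 20, Fenby 23, Quarry 24; go to Hollow.
At Hollow the remaining stops are Fenby 6, Grove 14, Quarry 17; go to Fenby.
At Fenby the remaining stops are Grove 11, Quarry 13; go to Grove.
At Grove the remaining stops are Quarry 4; go to Quarry.
Return Quarry→Orwell: 19.
Total = 4 + 8 + 19 + 6 + 11 + 4 + 19 = 71.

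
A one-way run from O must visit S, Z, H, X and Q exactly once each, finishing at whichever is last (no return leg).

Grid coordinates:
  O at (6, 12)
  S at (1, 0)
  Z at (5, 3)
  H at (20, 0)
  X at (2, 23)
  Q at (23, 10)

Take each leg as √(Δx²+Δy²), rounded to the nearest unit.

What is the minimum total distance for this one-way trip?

There are 5! = 120 possible orderings.
O - S - Z - H - X - Q: 13+5+15+29+25 = 87
O - S - Z - H - Q - X: 13+5+15+10+25 = 68
O - S - Z - X - H - Q: 13+5+20+29+10 = 77
O - S - Z - X - Q - H: 13+5+20+25+10 = 73
O - S - Z - Q - H - X: 13+5+19+10+29 = 76
O - S - Z - Q - X - H: 13+5+19+25+29 = 91
O - S - H - Z - X - Q: 13+19+15+20+25 = 92
O - S - H - Z - Q - X: 13+19+15+19+25 = 91
O - S - H - X - Z - Q: 13+19+29+20+19 = 100
O - S - H - X - Q - Z: 13+19+29+25+19 = 105
O - S - H - Q - Z - X: 13+19+10+19+20 = 81
O - S - H - Q - X - Z: 13+19+10+25+20 = 87
O - S - X - Z - H - Q: 13+23+20+15+10 = 81
O - S - X - Z - Q - H: 13+23+20+19+10 = 85
… (106 more)
O - X - S - Z - H - Q: 12+23+5+15+10 = 65  ← best
The minimum is 65.
One shortest path: O → X → S → Z → H → Q.

Minimum one-way distance = 65.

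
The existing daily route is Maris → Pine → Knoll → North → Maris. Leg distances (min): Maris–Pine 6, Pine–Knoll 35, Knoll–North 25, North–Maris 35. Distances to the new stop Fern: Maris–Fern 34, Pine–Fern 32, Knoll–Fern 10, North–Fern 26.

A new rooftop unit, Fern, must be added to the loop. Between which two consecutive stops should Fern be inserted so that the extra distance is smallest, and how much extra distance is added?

Insertion cost between consecutive stops i–j is d(i,Fern) + d(Fern,j) − d(i,j):
  between Maris and Pine: 34 + 32 − 6 = 60
  between Pine and Knoll: 32 + 10 − 35 = 7
  between Knoll and North: 10 + 26 − 25 = 11
  between North and Maris: 26 + 34 − 35 = 25
Cheapest insertion is between Pine and Knoll, adding 7.
New total = 101 + 7 = 108.

+7 min — insert Fern between Pine and Knoll.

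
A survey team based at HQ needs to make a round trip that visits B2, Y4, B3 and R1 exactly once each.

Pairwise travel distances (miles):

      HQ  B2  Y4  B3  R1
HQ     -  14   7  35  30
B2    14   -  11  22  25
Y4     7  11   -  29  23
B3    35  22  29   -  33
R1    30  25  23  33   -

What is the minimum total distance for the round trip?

99 miles — the shortest possible round trip.

With 4 stops there are 4!/2 = 12 distinct round trips (a route and its reverse cost the same).
HQ-B2-Y4-B3-R1-HQ: 14+11+29+33+30 = 117
HQ-B2-Y4-R1-B3-HQ: 14+11+23+33+35 = 116
HQ-B2-B3-Y4-R1-HQ: 14+22+29+23+30 = 118
HQ-B2-B3-R1-Y4-HQ: 14+22+33+23+7 = 99
HQ-B2-R1-Y4-B3-HQ: 14+25+23+29+35 = 126
HQ-B2-R1-B3-Y4-HQ: 14+25+33+29+7 = 108
HQ-Y4-B2-B3-R1-HQ: 7+11+22+33+30 = 103
HQ-Y4-B2-R1-B3-HQ: 7+11+25+33+35 = 111
HQ-Y4-B3-B2-R1-HQ: 7+29+22+25+30 = 113
HQ-Y4-R1-B2-B3-HQ: 7+23+25+22+35 = 112
HQ-B3-B2-Y4-R1-HQ: 35+22+11+23+30 = 121
HQ-B3-Y4-B2-R1-HQ: 35+29+11+25+30 = 130
The minimum is 99.
One optimal route: HQ → B2 → B3 → R1 → Y4 → HQ (or its reverse).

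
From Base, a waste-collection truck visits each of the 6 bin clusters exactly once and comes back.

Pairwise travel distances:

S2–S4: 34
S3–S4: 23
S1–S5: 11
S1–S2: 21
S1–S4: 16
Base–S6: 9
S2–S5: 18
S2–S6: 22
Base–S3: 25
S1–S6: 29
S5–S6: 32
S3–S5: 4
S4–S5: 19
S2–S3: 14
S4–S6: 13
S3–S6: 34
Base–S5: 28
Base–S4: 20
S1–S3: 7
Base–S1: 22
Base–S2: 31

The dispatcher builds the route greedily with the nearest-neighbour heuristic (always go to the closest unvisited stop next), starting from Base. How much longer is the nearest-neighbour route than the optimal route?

The nearest-neighbour route is 2 longer than optimal.

Base: S6=9, S4=20, S1=22, S3=25, S5=28, S2=31 ⇒ S6
S6: S4=13, S2=22, S1=29, S5=32, S3=34 ⇒ S4
S4: S1=16, S5=19, S3=23, S2=34 ⇒ S1
S1: S3=7, S5=11, S2=21 ⇒ S3
S3: S5=4, S2=14 ⇒ S5
S5: S2=18 ⇒ S2
NN route Base → S6 → S4 → S1 → S3 → S5 → S2 → Base costs 98.
Optimal: Base → S4 → S1 → S3 → S5 → S2 → S6 → Base costs 96 (by enumerating all 360 distinct tours).
Excess = 98 − 96 = 2.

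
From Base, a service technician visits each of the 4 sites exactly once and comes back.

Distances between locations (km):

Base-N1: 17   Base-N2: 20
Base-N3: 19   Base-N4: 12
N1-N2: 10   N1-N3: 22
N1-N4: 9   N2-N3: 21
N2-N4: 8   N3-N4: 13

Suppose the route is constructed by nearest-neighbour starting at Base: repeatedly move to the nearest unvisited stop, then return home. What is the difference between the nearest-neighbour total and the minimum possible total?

Base: N4=12, N1=17, N3=19, N2=20 ⇒ N4
N4: N2=8, N1=9, N3=13 ⇒ N2
N2: N1=10, N3=21 ⇒ N1
N1: N3=22 ⇒ N3
NN route Base → N4 → N2 → N1 → N3 → Base costs 71.
Optimal: Base → N1 → N2 → N4 → N3 → Base costs 67 (by enumerating all 12 distinct tours).
Excess = 71 − 67 = 4.

The nearest-neighbour route is 4 km longer than optimal.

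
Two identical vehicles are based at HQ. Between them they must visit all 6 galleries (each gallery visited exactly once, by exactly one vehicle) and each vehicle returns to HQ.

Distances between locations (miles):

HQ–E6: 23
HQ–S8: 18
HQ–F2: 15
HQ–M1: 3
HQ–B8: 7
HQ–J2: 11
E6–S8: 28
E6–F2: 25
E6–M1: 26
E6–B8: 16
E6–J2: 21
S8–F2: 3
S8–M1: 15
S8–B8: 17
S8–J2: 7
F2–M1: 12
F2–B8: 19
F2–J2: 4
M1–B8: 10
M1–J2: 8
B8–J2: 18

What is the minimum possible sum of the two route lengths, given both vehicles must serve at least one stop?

There are 2^5 − 1 = 31 ways to divide the 6 stops into two non-empty groups. For each, the best each vehicle can do is its own shortest tour through its group:
  {E6} + {S8, F2, M1, B8, J2}: 46 + 42 = 88
  {S8} + {E6, F2, M1, B8, J2}: 36 + 63 = 99
  {E6, S8} + {F2, M1, B8, J2}: 69 + 41 = 110
  {F2} + {E6, S8, M1, B8, J2}: 30 + 69 = 99
  {E6, F2} + {S8, M1, B8, J2}: 63 + 42 = 105
  {S8, F2} + {E6, M1, B8, J2}: 36 + 55 = 91
  … (31 splits in total)
  {M1} + {E6, S8, F2, B8, J2}: 6 + 69 = 75  ← best
Best: vehicle 1 HQ → M1 → HQ = 6; vehicle 2 HQ → S8 → F2 → J2 → E6 → B8 → HQ = 69; combined 75.

75 miles — the smallest possible combined total.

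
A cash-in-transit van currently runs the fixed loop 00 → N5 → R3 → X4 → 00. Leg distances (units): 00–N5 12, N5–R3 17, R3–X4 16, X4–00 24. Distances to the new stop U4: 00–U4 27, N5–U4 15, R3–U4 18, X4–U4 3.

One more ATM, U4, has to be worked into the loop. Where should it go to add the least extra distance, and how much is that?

+5 — insert U4 between R3 and X4.

Insertion cost between consecutive stops i–j is d(i,U4) + d(U4,j) − d(i,j):
  between 00 and N5: 27 + 15 − 12 = 30
  between N5 and R3: 15 + 18 − 17 = 16
  between R3 and X4: 18 + 3 − 16 = 5
  between X4 and 00: 3 + 27 − 24 = 6
Cheapest insertion is between R3 and X4, adding 5.
New total = 69 + 5 = 74.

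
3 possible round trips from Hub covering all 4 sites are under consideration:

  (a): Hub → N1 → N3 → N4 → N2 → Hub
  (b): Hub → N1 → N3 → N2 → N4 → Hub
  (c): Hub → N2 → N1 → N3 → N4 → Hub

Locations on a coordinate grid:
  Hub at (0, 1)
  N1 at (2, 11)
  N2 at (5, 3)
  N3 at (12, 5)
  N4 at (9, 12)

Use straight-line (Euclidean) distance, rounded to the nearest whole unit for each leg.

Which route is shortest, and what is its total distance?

Shortest is (a), total 45.

(a): 10 + 12 + 8 + 10 + 5 = 45
(b): 10 + 12 + 7 + 10 + 14 = 53
(c): 5 + 9 + 12 + 8 + 14 = 48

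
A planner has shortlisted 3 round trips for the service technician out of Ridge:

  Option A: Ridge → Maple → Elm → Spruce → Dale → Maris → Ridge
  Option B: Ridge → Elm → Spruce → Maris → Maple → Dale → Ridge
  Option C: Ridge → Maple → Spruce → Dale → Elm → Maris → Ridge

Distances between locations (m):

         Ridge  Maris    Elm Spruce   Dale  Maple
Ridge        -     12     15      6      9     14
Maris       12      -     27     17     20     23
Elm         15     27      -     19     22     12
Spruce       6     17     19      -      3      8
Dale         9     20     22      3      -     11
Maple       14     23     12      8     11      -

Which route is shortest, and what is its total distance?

Option A: 14 + 12 + 19 + 3 + 20 + 12 = 80
Option B: 15 + 19 + 17 + 23 + 11 + 9 = 94
Option C: 14 + 8 + 3 + 22 + 27 + 12 = 86

Shortest is Option A, total 80 m.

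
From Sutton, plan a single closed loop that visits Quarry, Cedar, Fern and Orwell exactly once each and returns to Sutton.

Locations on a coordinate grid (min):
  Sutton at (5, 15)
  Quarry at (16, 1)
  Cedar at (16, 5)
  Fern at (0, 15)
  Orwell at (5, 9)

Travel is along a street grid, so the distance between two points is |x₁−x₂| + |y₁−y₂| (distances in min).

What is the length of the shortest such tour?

With 4 stops there are 4!/2 = 12 distinct round trips (a route and its reverse cost the same).
Sutton-Quarry-Cedar-Fern-Orwell-Sutton: 25+4+26+11+6 = 72
Sutton-Quarry-Cedar-Orwell-Fern-Sutton: 25+4+15+11+5 = 60
Sutton-Quarry-Fern-Cedar-Orwell-Sutton: 25+30+26+15+6 = 102
Sutton-Quarry-Fern-Orwell-Cedar-Sutton: 25+30+11+15+21 = 102
Sutton-Quarry-Orwell-Cedar-Fern-Sutton: 25+19+15+26+5 = 90
Sutton-Quarry-Orwell-Fern-Cedar-Sutton: 25+19+11+26+21 = 102
Sutton-Cedar-Quarry-Fern-Orwell-Sutton: 21+4+30+11+6 = 72
Sutton-Cedar-Quarry-Orwell-Fern-Sutton: 21+4+19+11+5 = 60
Sutton-Cedar-Fern-Quarry-Orwell-Sutton: 21+26+30+19+6 = 102
Sutton-Cedar-Orwell-Quarry-Fern-Sutton: 21+15+19+30+5 = 90
Sutton-Fern-Quarry-Cedar-Orwell-Sutton: 5+30+4+15+6 = 60
Sutton-Fern-Cedar-Quarry-Orwell-Sutton: 5+26+4+19+6 = 60
The minimum is 60.
One optimal route: Sutton → Quarry → Cedar → Orwell → Fern → Sutton (or its reverse).

60 min — the shortest possible round trip.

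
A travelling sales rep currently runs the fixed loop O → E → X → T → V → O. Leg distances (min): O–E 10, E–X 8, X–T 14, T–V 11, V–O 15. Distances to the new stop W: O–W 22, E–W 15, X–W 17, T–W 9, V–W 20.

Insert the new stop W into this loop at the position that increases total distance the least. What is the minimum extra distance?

Minimum extra distance: 12 min, inserting W between X and T.

Insertion cost between consecutive stops i–j is d(i,W) + d(W,j) − d(i,j):
  between O and E: 22 + 15 − 10 = 27
  between E and X: 15 + 17 − 8 = 24
  between X and T: 17 + 9 − 14 = 12
  between T and V: 9 + 20 − 11 = 18
  between V and O: 20 + 22 − 15 = 27
Cheapest insertion is between X and T, adding 12.
New total = 58 + 12 = 70.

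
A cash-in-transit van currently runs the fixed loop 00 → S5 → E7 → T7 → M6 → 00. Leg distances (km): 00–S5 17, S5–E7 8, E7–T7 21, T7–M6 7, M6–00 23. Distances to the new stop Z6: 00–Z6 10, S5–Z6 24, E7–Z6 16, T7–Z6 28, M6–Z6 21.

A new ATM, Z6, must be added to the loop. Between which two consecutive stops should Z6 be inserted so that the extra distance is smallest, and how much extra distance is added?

Insertion cost between consecutive stops i–j is d(i,Z6) + d(Z6,j) − d(i,j):
  between 00 and S5: 10 + 24 − 17 = 17
  between S5 and E7: 24 + 16 − 8 = 32
  between E7 and T7: 16 + 28 − 21 = 23
  between T7 and M6: 28 + 21 − 7 = 42
  between M6 and 00: 21 + 10 − 23 = 8
Cheapest insertion is between M6 and 00, adding 8.
New total = 76 + 8 = 84.

+8 km — insert Z6 between M6 and 00.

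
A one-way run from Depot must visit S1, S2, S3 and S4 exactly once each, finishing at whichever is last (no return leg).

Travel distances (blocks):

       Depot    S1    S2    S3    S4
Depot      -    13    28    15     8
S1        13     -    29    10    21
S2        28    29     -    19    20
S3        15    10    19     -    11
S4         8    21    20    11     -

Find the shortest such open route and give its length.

There are 4! = 24 possible orderings.
Depot → S1 → S2 → S3 → S4: 13+29+19+11 = 72
Depot → S1 → S2 → S4 → S3: 13+29+20+11 = 73
Depot → S1 → S3 → S2 → S4: 13+10+19+20 = 62
Depot → S1 → S3 → S4 → S2: 13+10+11+20 = 54
Depot → S1 → S4 → S2 → S3: 13+21+20+19 = 73
Depot → S1 → S4 → S3 → S2: 13+21+11+19 = 64
Depot → S2 → S1 → S3 → S4: 28+29+10+11 = 78
Depot → S2 → S1 → S4 → S3: 28+29+21+11 = 89
Depot → S2 → S3 → S1 → S4: 28+19+10+21 = 78
Depot → S2 → S3 → S4 → S1: 28+19+11+21 = 79
Depot → S2 → S4 → S1 → S3: 28+20+21+10 = 79
Depot → S2 → S4 → S3 → S1: 28+20+11+10 = 69
Depot → S3 → S1 → S2 → S4: 15+10+29+20 = 74
Depot → S3 → S1 → S4 → S2: 15+10+21+20 = 66
… (10 more)
The minimum is 54.
One shortest path: Depot → S1 → S3 → S4 → S2.

54 blocks — the minimum one-way total.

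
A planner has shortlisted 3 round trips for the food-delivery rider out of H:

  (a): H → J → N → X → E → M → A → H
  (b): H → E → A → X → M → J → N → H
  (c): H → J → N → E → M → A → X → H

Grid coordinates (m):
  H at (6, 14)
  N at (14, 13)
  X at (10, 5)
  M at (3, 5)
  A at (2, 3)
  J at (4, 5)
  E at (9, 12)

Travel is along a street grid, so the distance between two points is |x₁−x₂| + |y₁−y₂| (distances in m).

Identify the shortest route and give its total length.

(a): 11 + 18 + 12 + 8 + 13 + 3 + 15 = 80
(b): 5 + 16 + 10 + 7 + 1 + 18 + 9 = 66
(c): 11 + 18 + 6 + 13 + 3 + 10 + 13 = 74

Shortest is (b), total 66 m.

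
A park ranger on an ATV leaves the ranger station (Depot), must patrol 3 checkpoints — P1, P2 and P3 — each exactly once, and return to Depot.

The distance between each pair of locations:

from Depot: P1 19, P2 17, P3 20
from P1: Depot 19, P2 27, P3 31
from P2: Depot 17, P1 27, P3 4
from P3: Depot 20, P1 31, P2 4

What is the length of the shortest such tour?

Depot→P1→P2→P3→Depot: 19+27+4+20 = 70
Depot→P1→P3→P2→Depot: 19+31+4+17 = 71
Depot→P2→P1→P3→Depot: 17+27+31+20 = 95
The minimum is 70.
One optimal route: Depot → P1 → P2 → P3 → Depot (or its reverse).

Shortest round trip = 70.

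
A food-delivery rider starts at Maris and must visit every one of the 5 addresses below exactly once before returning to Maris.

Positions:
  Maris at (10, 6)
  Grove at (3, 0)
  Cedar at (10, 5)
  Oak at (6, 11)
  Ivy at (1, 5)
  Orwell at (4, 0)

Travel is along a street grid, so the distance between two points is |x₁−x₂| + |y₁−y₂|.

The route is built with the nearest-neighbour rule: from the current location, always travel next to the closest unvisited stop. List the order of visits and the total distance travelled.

From Maris: distances to unvisited — Cedar=1, Oak=9, Ivy=10, Orwell=12, Grove=13. Nearest is Cedar (1).
From Cedar: distances to unvisited — Ivy=9, Oak=10, Orwell=11, Grove=12. Nearest is Ivy (9).
From Ivy: distances to unvisited — Grove=7, Orwell=8, Oak=11. Nearest is Grove (7).
From Grove: distances to unvisited — Orwell=1, Oak=14. Nearest is Orwell (1).
From Orwell: distances to unvisited — Oak=13. Nearest is Oak (13).
Return Oak→Maris: 9.
Total = 1 + 9 + 7 + 1 + 13 + 9 = 40.

Nearest-neighbour total = 40; route Maris → Cedar → Ivy → Grove → Orwell → Oak → Maris.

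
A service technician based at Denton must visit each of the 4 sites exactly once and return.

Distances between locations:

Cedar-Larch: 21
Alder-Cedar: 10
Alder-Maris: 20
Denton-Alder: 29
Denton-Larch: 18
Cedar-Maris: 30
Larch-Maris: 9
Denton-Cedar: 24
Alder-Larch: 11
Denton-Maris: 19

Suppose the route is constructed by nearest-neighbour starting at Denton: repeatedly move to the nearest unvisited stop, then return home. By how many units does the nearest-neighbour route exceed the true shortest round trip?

Excess over optimum: 8.

From Denton: Larch=18, Maris=19, Cedar=24, Alder=29 → choose Larch (18).
From Larch: Maris=9, Alder=11, Cedar=21 → choose Maris (9).
From Maris: Alder=20, Cedar=30 → choose Alder (20).
From Alder: Cedar=10 → choose Cedar (10).
NN route Denton → Larch → Maris → Alder → Cedar → Denton costs 81.
Optimal: Denton → Cedar → Alder → Larch → Maris → Denton costs 73 (by enumerating all 12 distinct tours).
Excess = 81 − 73 = 8.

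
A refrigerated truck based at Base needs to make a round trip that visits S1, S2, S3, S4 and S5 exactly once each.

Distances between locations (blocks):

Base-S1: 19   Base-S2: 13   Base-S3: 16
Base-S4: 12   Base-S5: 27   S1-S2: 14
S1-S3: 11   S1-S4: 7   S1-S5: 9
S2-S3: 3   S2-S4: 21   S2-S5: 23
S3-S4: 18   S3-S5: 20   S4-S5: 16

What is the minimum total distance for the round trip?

64 blocks — the shortest possible round trip.

There are 60 distinct closed tours to check (reversals are equivalent).
Base-S1-S2-S3-S4-S5-Base: 19+14+3+18+16+27 = 97
Base-S1-S2-S3-S5-S4-Base: 19+14+3+20+16+12 = 84
Base-S1-S2-S4-S3-S5-Base: 19+14+21+18+20+27 = 119
Base-S1-S2-S4-S5-S3-Base: 19+14+21+16+20+16 = 106
Base-S1-S2-S5-S3-S4-Base: 19+14+23+20+18+12 = 106
Base-S1-S2-S5-S4-S3-Base: 19+14+23+16+18+16 = 106
Base-S1-S3-S2-S4-S5-Base: 19+11+3+21+16+27 = 97
Base-S1-S3-S2-S5-S4-Base: 19+11+3+23+16+12 = 84
Base-S1-S3-S4-S2-S5-Base: 19+11+18+21+23+27 = 119
Base-S1-S3-S4-S5-S2-Base: 19+11+18+16+23+13 = 100
Base-S1-S3-S5-S2-S4-Base: 19+11+20+23+21+12 = 106
Base-S1-S3-S5-S4-S2-Base: 19+11+20+16+21+13 = 100
Base-S1-S4-S2-S3-S5-Base: 19+7+21+3+20+27 = 97
Base-S1-S4-S2-S5-S3-Base: 19+7+21+23+20+16 = 106
… (46 more)
Base-S2-S3-S1-S5-S4-Base: 13+3+11+9+16+12 = 64  ← best
The minimum is 64.
One optimal route: Base → S2 → S3 → S1 → S5 → S4 → Base (or its reverse).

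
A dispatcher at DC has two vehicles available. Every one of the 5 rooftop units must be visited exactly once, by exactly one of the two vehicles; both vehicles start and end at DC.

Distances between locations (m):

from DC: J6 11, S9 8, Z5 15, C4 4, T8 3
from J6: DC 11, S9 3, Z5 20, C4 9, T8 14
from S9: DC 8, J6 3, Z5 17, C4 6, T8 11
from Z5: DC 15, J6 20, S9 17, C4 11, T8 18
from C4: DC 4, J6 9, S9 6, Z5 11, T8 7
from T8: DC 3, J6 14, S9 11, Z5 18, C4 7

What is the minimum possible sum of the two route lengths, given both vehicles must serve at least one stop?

52 m — the smallest possible combined total.

There are 2^4 − 1 = 15 ways to divide the 5 stops into two non-empty groups. For each, the best each vehicle can do is its own shortest tour through its group:
  {J6} + {S9, Z5, C4, T8}: 22 + 46 = 68
  {S9} + {J6, Z5, C4, T8}: 16 + 52 = 68
  {J6, S9} + {Z5, C4, T8}: 22 + 36 = 58
  {Z5} + {J6, S9, C4, T8}: 30 + 30 = 60
  {J6, Z5} + {S9, C4, T8}: 46 + 24 = 70
  {S9, Z5} + {J6, C4, T8}: 40 + 30 = 70
  … (15 splits in total)
  {J6, S9, Z5, C4} + {T8}: 46 + 6 = 52  ← best
Best: vehicle 1 DC → J6 → S9 → Z5 → C4 → DC = 46; vehicle 2 DC → T8 → DC = 6; combined 52.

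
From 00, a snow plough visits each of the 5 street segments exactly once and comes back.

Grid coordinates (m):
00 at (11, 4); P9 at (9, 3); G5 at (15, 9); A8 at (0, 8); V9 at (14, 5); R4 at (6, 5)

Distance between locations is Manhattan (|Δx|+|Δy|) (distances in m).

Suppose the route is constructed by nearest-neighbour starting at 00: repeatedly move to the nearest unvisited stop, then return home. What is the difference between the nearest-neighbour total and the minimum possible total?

From 00: P9=3, V9=4, R4=6, G5=9, A8=15 → choose P9 (3).
From P9: R4=5, V9=7, G5=12, A8=14 → choose R4 (5).
From R4: V9=8, A8=9, G5=13 → choose V9 (8).
From V9: G5=5, A8=17 → choose G5 (5).
From G5: A8=16 → choose A8 (16).
NN route 00 → P9 → R4 → V9 → G5 → A8 → 00 costs 52.
Optimal: 00 → P9 → R4 → A8 → G5 → V9 → 00 costs 42 (by enumerating all 60 distinct tours).
Excess = 52 − 42 = 10.

The nearest-neighbour route is 10 m longer than optimal.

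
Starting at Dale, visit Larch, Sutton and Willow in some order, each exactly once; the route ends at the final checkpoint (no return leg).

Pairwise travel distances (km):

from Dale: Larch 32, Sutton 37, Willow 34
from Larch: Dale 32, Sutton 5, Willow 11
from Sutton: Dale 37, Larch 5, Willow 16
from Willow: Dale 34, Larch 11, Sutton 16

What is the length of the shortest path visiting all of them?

50 km — the minimum one-way total.

There are 3! = 6 possible orderings.
Dale - Larch - Sutton - Willow: 32+5+16 = 53
Dale - Larch - Willow - Sutton: 32+11+16 = 59
Dale - Sutton - Larch - Willow: 37+5+11 = 53
Dale - Sutton - Willow - Larch: 37+16+11 = 64
Dale - Willow - Larch - Sutton: 34+11+5 = 50
Dale - Willow - Sutton - Larch: 34+16+5 = 55
The minimum is 50.
One shortest path: Dale → Willow → Larch → Sutton.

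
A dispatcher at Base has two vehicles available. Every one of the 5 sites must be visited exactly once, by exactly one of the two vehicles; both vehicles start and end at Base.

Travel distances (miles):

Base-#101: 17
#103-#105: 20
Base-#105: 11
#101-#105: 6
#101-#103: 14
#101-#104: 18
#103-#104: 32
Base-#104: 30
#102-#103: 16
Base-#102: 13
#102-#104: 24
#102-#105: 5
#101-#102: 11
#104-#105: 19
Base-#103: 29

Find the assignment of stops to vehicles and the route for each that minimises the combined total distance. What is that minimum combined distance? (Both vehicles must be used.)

113 miles — the smallest possible combined total.

Try each way of splitting the stops between the two vehicles (each non-empty) and, for each split, find the best tour for each vehicle:
  {#101} + {#102, #103, #104, #105}: 34 + 91 = 125
  {#102} + {#101, #103, #104, #105}: 26 + 91 = 117
  {#101, #102} + {#103, #104, #105}: 41 + 91 = 132
  {#103} + {#101, #102, #104, #105}: 58 + 72 = 130
  {#101, #103} + {#102, #104, #105}: 60 + 67 = 127
  {#102, #103} + {#101, #104, #105}: 58 + 65 = 123
  … (15 splits in total)
  {#101, #102, #103, #104} + {#105}: 91 + 22 = 113  ← best
Best: vehicle 1 Base → #102 → #103 → #101 → #104 → Base = 91; vehicle 2 Base → #105 → Base = 22; combined 113.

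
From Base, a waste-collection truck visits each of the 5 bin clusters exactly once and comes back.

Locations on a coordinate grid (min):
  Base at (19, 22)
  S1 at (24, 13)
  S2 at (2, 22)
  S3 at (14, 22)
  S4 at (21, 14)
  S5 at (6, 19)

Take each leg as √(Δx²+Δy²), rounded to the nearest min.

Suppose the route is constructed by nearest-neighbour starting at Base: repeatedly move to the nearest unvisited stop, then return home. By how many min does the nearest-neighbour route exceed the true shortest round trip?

Base: S3=5, S4=8, S1=10, S5=13, S2=17 ⇒ S3
S3: S5=9, S4=11, S2=12, S1=13 ⇒ S5
S5: S2=5, S4=16, S1=19 ⇒ S2
S2: S4=21, S1=24 ⇒ S4
S4: S1=3 ⇒ S1
NN route Base → S3 → S5 → S2 → S4 → S1 → Base costs 53.
Optimal: Base → S1 → S4 → S5 → S2 → S3 → Base costs 51 (by enumerating all 60 distinct tours).
Excess = 53 − 51 = 2.

2 min longer than the optimal tour.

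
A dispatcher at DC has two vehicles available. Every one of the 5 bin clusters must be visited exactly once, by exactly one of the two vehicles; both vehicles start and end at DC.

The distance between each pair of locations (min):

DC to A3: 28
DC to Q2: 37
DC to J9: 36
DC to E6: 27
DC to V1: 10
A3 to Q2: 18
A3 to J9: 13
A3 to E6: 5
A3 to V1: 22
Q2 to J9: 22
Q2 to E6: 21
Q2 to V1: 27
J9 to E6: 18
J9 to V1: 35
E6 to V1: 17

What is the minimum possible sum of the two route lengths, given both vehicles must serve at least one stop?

Minimum combined distance: 124 min.

There are 2^4 − 1 = 15 ways to divide the 5 stops into two non-empty groups. For each, the best each vehicle can do is its own shortest tour through its group:
  {A3} + {Q2, J9, E6, V1}: 56 + 104 = 160
  {Q2} + {A3, J9, E6, V1}: 74 + 81 = 155
  {A3, Q2} + {J9, E6, V1}: 83 + 81 = 164
  {J9} + {A3, Q2, E6, V1}: 72 + 87 = 159
  {A3, J9} + {Q2, E6, V1}: 77 + 85 = 162
  {Q2, J9} + {A3, E6, V1}: 95 + 60 = 155
  … (15 splits in total)
  {A3, Q2, J9, E6} + {V1}: 104 + 20 = 124  ← best
Best: vehicle 1 DC → Q2 → J9 → A3 → E6 → DC = 104; vehicle 2 DC → V1 → DC = 20; combined 124.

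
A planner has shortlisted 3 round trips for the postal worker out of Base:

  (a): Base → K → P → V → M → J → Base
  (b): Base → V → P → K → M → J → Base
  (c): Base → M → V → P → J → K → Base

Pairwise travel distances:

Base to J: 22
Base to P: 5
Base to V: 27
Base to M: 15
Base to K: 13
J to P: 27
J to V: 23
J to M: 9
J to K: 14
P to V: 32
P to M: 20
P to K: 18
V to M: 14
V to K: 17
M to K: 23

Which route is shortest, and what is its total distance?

108 — (a) is the shortest.

(a): 13 + 18 + 32 + 14 + 9 + 22 = 108
(b): 27 + 32 + 18 + 23 + 9 + 22 = 131
(c): 15 + 14 + 32 + 27 + 14 + 13 = 115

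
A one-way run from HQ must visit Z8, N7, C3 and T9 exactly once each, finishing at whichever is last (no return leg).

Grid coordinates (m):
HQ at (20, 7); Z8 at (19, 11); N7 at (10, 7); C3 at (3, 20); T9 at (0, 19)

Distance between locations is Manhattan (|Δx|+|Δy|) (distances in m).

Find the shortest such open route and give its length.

There are 4! = 24 possible orderings.
HQ→Z8→N7→C3→T9: 5+13+20+4 = 42
HQ→Z8→N7→T9→C3: 5+13+22+4 = 44
HQ→Z8→C3→N7→T9: 5+25+20+22 = 72
HQ→Z8→C3→T9→N7: 5+25+4+22 = 56
HQ→Z8→T9→N7→C3: 5+27+22+20 = 74
HQ→Z8→T9→C3→N7: 5+27+4+20 = 56
HQ→N7→Z8→C3→T9: 10+13+25+4 = 52
HQ→N7→Z8→T9→C3: 10+13+27+4 = 54
HQ→N7→C3→Z8→T9: 10+20+25+27 = 82
HQ→N7→C3→T9→Z8: 10+20+4+27 = 61
HQ→N7→T9→Z8→C3: 10+22+27+25 = 84
HQ→N7→T9→C3→Z8: 10+22+4+25 = 61
HQ→C3→Z8→N7→T9: 30+25+13+22 = 90
HQ→C3→Z8→T9→N7: 30+25+27+22 = 104
… (10 more)
The minimum is 42.
One shortest path: HQ → Z8 → N7 → C3 → T9.

Minimum one-way distance = 42 m.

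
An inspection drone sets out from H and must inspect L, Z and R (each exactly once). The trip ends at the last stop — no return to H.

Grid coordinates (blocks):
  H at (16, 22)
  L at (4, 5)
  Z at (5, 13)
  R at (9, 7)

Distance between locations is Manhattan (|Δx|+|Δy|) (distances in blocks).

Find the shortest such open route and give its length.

Minimum one-way distance = 36 blocks.

There are 3! = 6 possible orderings.
H→L→Z→R: 29+9+10 = 48
H→L→R→Z: 29+7+10 = 46
H→Z→L→R: 20+9+7 = 36
H→Z→R→L: 20+10+7 = 37
H→R→L→Z: 22+7+9 = 38
H→R→Z→L: 22+10+9 = 41
The minimum is 36.
One shortest path: H → Z → L → R.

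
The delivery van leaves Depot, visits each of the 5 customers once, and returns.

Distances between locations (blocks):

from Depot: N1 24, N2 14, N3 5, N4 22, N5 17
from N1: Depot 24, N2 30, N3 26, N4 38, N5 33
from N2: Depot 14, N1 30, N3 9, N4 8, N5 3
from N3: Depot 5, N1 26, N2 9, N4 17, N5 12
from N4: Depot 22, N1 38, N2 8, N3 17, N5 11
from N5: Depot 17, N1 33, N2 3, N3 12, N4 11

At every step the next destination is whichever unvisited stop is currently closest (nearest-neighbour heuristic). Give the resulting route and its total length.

90 blocks along Depot → N3 → N2 → N5 → N4 → N1 → Depot.

From Depot: distances to unvisited — N3=5, N2=14, N5=17, N4=22, N1=24. Nearest is N3 (5).
From N3: distances to unvisited — N2=9, N5=12, N4=17, N1=26. Nearest is N2 (9).
From N2: distances to unvisited — N5=3, N4=8, N1=30. Nearest is N5 (3).
From N5: distances to unvisited — N4=11, N1=33. Nearest is N4 (11).
From N4: distances to unvisited — N1=38. Nearest is N1 (38).
Return N1→Depot: 24.
Total = 5 + 9 + 3 + 11 + 38 + 24 = 90.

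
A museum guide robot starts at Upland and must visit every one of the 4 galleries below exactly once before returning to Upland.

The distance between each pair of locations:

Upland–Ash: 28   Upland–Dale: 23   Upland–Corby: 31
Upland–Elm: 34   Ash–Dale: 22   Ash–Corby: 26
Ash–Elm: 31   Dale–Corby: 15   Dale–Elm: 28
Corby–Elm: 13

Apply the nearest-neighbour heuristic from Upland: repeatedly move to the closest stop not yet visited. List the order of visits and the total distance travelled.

At Upland the remaining stops are Dale 23, Ash 28, Corby 31, Elm 34; go to Dale.
At Dale the remaining stops are Corby 15, Ash 22, Elm 28; go to Corby.
At Corby the remaining stops are Elm 13, Ash 26; go to Elm.
At Elm the remaining stops are Ash 31; go to Ash.
Return Ash→Upland: 28.
Total = 23 + 15 + 13 + 31 + 28 = 110.

Nearest-neighbour total = 110; route Upland → Dale → Corby → Elm → Ash → Upland.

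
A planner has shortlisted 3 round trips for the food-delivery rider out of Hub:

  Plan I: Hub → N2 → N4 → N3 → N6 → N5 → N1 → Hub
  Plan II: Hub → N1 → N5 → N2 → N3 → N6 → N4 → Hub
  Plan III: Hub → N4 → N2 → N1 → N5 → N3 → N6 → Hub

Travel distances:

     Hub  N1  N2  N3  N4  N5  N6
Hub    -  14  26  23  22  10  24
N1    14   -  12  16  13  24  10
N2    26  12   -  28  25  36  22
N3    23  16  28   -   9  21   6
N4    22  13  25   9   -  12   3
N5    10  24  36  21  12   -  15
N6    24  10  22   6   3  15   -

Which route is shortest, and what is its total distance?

Plan I: 26 + 25 + 9 + 6 + 15 + 24 + 14 = 119
Plan II: 14 + 24 + 36 + 28 + 6 + 3 + 22 = 133
Plan III: 22 + 25 + 12 + 24 + 21 + 6 + 24 = 134

119 — Plan I is the shortest.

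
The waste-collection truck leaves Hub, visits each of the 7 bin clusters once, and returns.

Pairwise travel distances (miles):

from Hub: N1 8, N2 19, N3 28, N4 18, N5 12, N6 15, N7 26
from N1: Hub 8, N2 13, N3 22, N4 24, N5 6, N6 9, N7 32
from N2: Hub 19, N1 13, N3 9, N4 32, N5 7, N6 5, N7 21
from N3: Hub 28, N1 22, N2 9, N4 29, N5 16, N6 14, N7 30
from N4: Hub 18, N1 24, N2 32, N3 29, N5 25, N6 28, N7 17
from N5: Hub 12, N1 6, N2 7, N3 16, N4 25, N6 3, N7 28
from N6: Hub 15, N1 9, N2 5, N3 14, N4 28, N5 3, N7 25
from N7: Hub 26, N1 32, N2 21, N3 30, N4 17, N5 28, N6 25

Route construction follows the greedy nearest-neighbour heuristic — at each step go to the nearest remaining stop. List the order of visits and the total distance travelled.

Nearest-neighbour total = 103 miles; route Hub → N1 → N5 → N6 → N2 → N3 → N4 → N7 → Hub.

From Hub: distances to unvisited — N1=8, N5=12, N6=15, N4=18, N2=19, N7=26, N3=28. Nearest is N1 (8).
From N1: distances to unvisited — N5=6, N6=9, N2=13, N3=22, N4=24, N7=32. Nearest is N5 (6).
From N5: distances to unvisited — N6=3, N2=7, N3=16, N4=25, N7=28. Nearest is N6 (3).
From N6: distances to unvisited — N2=5, N3=14, N7=25, N4=28. Nearest is N2 (5).
From N2: distances to unvisited — N3=9, N7=21, N4=32. Nearest is N3 (9).
From N3: distances to unvisited — N4=29, N7=30. Nearest is N4 (29).
From N4: distances to unvisited — N7=17. Nearest is N7 (17).
Return N7→Hub: 26.
Total = 8 + 6 + 3 + 5 + 9 + 29 + 17 + 26 = 103.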